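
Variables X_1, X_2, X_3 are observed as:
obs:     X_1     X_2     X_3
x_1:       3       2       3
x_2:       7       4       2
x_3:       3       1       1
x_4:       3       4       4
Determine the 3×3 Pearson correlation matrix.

Step 1 — column means:
  mean(X_1) = (3 + 7 + 3 + 3) / 4 = 16/4 = 4
  mean(X_2) = (2 + 4 + 1 + 4) / 4 = 11/4 = 2.75
  mean(X_3) = (3 + 2 + 1 + 4) / 4 = 10/4 = 2.5

Step 2 — sample variances and covariances s[i,j] = (1/(n-1)) · Σ_k (x_{k,i} - mean_i) · (x_{k,j} - mean_j), with n-1 = 3:
  s[X_1,X_1] = ((-1)·(-1) + (3)·(3) + (-1)·(-1) + (-1)·(-1)) / 3 = 12/3 = 4
  s[X_1,X_2] = ((-1)·(-0.75) + (3)·(1.25) + (-1)·(-1.75) + (-1)·(1.25)) / 3 = 5/3 = 1.6667
  s[X_1,X_3] = ((-1)·(0.5) + (3)·(-0.5) + (-1)·(-1.5) + (-1)·(1.5)) / 3 = -2/3 = -0.6667
  s[X_2,X_2] = ((-0.75)·(-0.75) + (1.25)·(1.25) + (-1.75)·(-1.75) + (1.25)·(1.25)) / 3 = 6.75/3 = 2.25
  s[X_2,X_3] = ((-0.75)·(0.5) + (1.25)·(-0.5) + (-1.75)·(-1.5) + (1.25)·(1.5)) / 3 = 3.5/3 = 1.1667
  s[X_3,X_3] = ((0.5)·(0.5) + (-0.5)·(-0.5) + (-1.5)·(-1.5) + (1.5)·(1.5)) / 3 = 5/3 = 1.6667
  Sample standard deviations s_i = √(s[i,i]):
  s(X_1) = √(4) = 2
  s(X_2) = √(2.25) = 1.5
  s(X_3) = √(1.6667) = 1.291

Step 3 — r_{ij} = s_{ij} / (s_i · s_j):
  r[X_1,X_1] = 1 (diagonal).
  r[X_1,X_2] = 1.6667 / (2 · 1.5) = 1.6667 / 3 = 0.5556
  r[X_1,X_3] = -0.6667 / (2 · 1.291) = -0.6667 / 2.582 = -0.2582
  r[X_2,X_2] = 1 (diagonal).
  r[X_2,X_3] = 1.1667 / (1.5 · 1.291) = 1.1667 / 1.9365 = 0.6025
  r[X_3,X_3] = 1 (diagonal).

R is symmetric with unit diagonal. Assembling:

R = [[1, 0.5556, -0.2582],
 [0.5556, 1, 0.6025],
 [-0.2582, 0.6025, 1]]


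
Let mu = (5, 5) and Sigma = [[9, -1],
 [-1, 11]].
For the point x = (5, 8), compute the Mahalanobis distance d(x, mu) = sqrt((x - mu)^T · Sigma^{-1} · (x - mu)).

Step 1 — centre the observation: (x - mu) = (0, 3).

Step 2 — invert Sigma. det(Sigma) = 9·11 - (-1)² = 98.
  Sigma^{-1} = (1/det) · [[d, -b], [-b, a]] = [[0.1122, 0.0102],
 [0.0102, 0.0918]].

Step 3 — form the quadratic (x - mu)^T · Sigma^{-1} · (x - mu):
  Sigma^{-1} · (x - mu) = (0.0306, 0.2755).
  (x - mu)^T · [Sigma^{-1} · (x - mu)] = (0)·(0.0306) + (3)·(0.2755) = 0.8265.

Step 4 — take square root: d = √(0.8265) ≈ 0.9091.

d(x, mu) = √(0.8265) ≈ 0.9091


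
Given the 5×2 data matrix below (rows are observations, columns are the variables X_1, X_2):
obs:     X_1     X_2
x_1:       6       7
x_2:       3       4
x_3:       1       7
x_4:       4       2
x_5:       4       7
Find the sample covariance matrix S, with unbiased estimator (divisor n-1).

Step 1 — column means:
  mean(X_1) = (6 + 3 + 1 + 4 + 4) / 5 = 18/5 = 3.6
  mean(X_2) = (7 + 4 + 7 + 2 + 7) / 5 = 27/5 = 5.4

Step 2 — sample covariance S[i,j] = (1/(n-1)) · Σ_k (x_{k,i} - mean_i) · (x_{k,j} - mean_j), with n-1 = 4.
  S[X_1,X_1] = ((2.4)·(2.4) + (-0.6)·(-0.6) + (-2.6)·(-2.6) + (0.4)·(0.4) + (0.4)·(0.4)) / 4 = 13.2/4 = 3.3
  S[X_1,X_2] = ((2.4)·(1.6) + (-0.6)·(-1.4) + (-2.6)·(1.6) + (0.4)·(-3.4) + (0.4)·(1.6)) / 4 = -0.2/4 = -0.05
  S[X_2,X_2] = ((1.6)·(1.6) + (-1.4)·(-1.4) + (1.6)·(1.6) + (-3.4)·(-3.4) + (1.6)·(1.6)) / 4 = 21.2/4 = 5.3

S is symmetric (S[j,i] = S[i,j]). Assembling:

S = [[3.3, -0.05],
 [-0.05, 5.3]]


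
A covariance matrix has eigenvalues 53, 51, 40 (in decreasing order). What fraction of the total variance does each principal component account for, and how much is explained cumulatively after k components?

Step 1 — total variance = trace(Sigma) = Σ λ_i = 53 + 51 + 40 = 144.

Step 2 — fraction explained by component i = λ_i / Σ λ:
  PC1: 53/144 = 0.3681
  PC2: 51/144 = 0.3542
  PC3: 40/144 = 0.2778

Step 3 — cumulative fraction after k components = (λ_1 + ... + λ_k) / Σ λ:
  k = 1: 53/144 = 0.3681
  k = 2: (53 + 51)/144 = 104/144 = 0.7222
  k = 3: (53 + 51 + 40)/144 = 144/144 = 1

Summary (fraction, with percent):

explained: PC1 0.3681 (36.81%), PC2 0.3542 (35.42%), PC3 0.2778 (27.78%);  cumulative: 0.3681, 0.7222, 1


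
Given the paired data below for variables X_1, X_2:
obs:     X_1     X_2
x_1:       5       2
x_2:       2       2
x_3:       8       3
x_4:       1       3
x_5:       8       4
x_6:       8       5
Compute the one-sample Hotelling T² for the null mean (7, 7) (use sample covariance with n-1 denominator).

Step 1 — sample mean vector:
  mean(X_1) = (5 + 2 + 8 + 1 + 8 + 8) / 6 = 32/6 = 5.3333
  mean(X_2) = (2 + 2 + 3 + 3 + 4 + 5) / 6 = 19/6 = 3.1667
  x̄ = (5.3333, 3.1667),  deviation x̄ - mu_0 = (5.3333, 3.1667) - (7, 7) = (-1.6667, -3.8333).

Step 2 — sample covariance matrix, S[i,j] = (1/(n-1)) · Σ_k (x_{k,i} - mean_i) · (x_{k,j} - mean_j), divisor n-1 = 5:
  S[X_1,X_1] = ((-0.3333)·(-0.3333) + (-3.3333)·(-3.3333) + (2.6667)·(2.6667) + (-4.3333)·(-4.3333) + (2.6667)·(2.6667) + (2.6667)·(2.6667)) / 5 = 51.3333/5 = 10.2667
  S[X_1,X_2] = ((-0.3333)·(-1.1667) + (-3.3333)·(-1.1667) + (2.6667)·(-0.1667) + (-4.3333)·(-0.1667) + (2.6667)·(0.8333) + (2.6667)·(1.8333)) / 5 = 11.6667/5 = 2.3333
  S[X_2,X_2] = ((-1.1667)·(-1.1667) + (-1.1667)·(-1.1667) + (-0.1667)·(-0.1667) + (-0.1667)·(-0.1667) + (0.8333)·(0.8333) + (1.8333)·(1.8333)) / 5 = 6.8333/5 = 1.3667
  S = [[10.2667, 2.3333],
 [2.3333, 1.3667]].

Step 3 — invert S. det(S) = 10.2667·1.3667 - (2.3333)² = 8.5867.
  S^{-1} = (1/det) · [[d, -b], [-b, a]] = [[0.1592, -0.2717],
 [-0.2717, 1.1957]].

Step 4 — quadratic form (x̄ - mu_0)^T · S^{-1} · (x̄ - mu_0):
  S^{-1} · (x̄ - mu_0) = (0.7764, -4.1304),
  (x̄ - mu_0)^T · [...] = (-1.6667)·(0.7764) + (-3.8333)·(-4.1304) = 14.5393.

Step 5 — scale by n: T² = 6 · 14.5393 = 87.236.

T² ≈ 87.236


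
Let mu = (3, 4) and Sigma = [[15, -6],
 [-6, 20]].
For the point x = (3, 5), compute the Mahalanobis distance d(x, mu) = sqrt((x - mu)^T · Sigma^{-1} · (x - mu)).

Step 1 — centre the observation: (x - mu) = (0, 1).

Step 2 — invert Sigma. det(Sigma) = 15·20 - (-6)² = 264.
  Sigma^{-1} = (1/det) · [[d, -b], [-b, a]] = [[0.0758, 0.0227],
 [0.0227, 0.0568]].

Step 3 — form the quadratic (x - mu)^T · Sigma^{-1} · (x - mu):
  Sigma^{-1} · (x - mu) = (0.0227, 0.0568).
  (x - mu)^T · [Sigma^{-1} · (x - mu)] = (0)·(0.0227) + (1)·(0.0568) = 0.0568.

Step 4 — take square root: d = √(0.0568) ≈ 0.2384.

d(x, mu) = √(0.0568) ≈ 0.2384


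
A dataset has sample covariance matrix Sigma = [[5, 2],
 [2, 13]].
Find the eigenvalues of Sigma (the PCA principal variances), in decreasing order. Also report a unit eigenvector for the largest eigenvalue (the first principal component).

Step 1 — characteristic polynomial of 2×2 Sigma:
  det(Sigma - λI) = λ² - trace · λ + det = 0.
  trace = 5 + 13 = 18, det = 5·13 - (2)² = 61.
Step 2 — discriminant:
  Δ = trace² - 4·det = 324 - 244 = 80.
Step 3 — eigenvalues:
  λ = (trace ± √Δ)/2 = (18 ± 8.9443)/2,
  λ_1 = 13.4721,  λ_2 = 4.5279.

Step 4 — unit eigenvector for λ_1: solve (Sigma - λ_1 I)v = 0. First row:
  (5 - 13.4721)·v_x + (2)·v_y = 0, i.e. (-8.4721)·v_x + (2)·v_y = 0,
  so v ∝ (b, λ_1 - a) = (2, 8.4721) = u.
  ||u|| = √((2)² + (8.4721)²) = √(75.7771) ≈ 8.705,
  v_1 = u/||u|| ≈ (0.2298, 0.9732) (||v_1|| = 1).

λ_1 = 13.4721,  λ_2 = 4.5279;  v_1 ≈ (0.2298, 0.9732)


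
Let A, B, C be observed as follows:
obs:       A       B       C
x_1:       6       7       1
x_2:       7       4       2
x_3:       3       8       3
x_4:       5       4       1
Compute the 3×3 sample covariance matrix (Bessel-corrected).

Step 1 — column means:
  mean(A) = (6 + 7 + 3 + 5) / 4 = 21/4 = 5.25
  mean(B) = (7 + 4 + 8 + 4) / 4 = 23/4 = 5.75
  mean(C) = (1 + 2 + 3 + 1) / 4 = 7/4 = 1.75

Step 2 — sample covariance S[i,j] = (1/(n-1)) · Σ_k (x_{k,i} - mean_i) · (x_{k,j} - mean_j), with n-1 = 3.
  S[A,A] = ((0.75)·(0.75) + (1.75)·(1.75) + (-2.25)·(-2.25) + (-0.25)·(-0.25)) / 3 = 8.75/3 = 2.9167
  S[A,B] = ((0.75)·(1.25) + (1.75)·(-1.75) + (-2.25)·(2.25) + (-0.25)·(-1.75)) / 3 = -6.75/3 = -2.25
  S[A,C] = ((0.75)·(-0.75) + (1.75)·(0.25) + (-2.25)·(1.25) + (-0.25)·(-0.75)) / 3 = -2.75/3 = -0.9167
  S[B,B] = ((1.25)·(1.25) + (-1.75)·(-1.75) + (2.25)·(2.25) + (-1.75)·(-1.75)) / 3 = 12.75/3 = 4.25
  S[B,C] = ((1.25)·(-0.75) + (-1.75)·(0.25) + (2.25)·(1.25) + (-1.75)·(-0.75)) / 3 = 2.75/3 = 0.9167
  S[C,C] = ((-0.75)·(-0.75) + (0.25)·(0.25) + (1.25)·(1.25) + (-0.75)·(-0.75)) / 3 = 2.75/3 = 0.9167

S is symmetric (S[j,i] = S[i,j]). Assembling:

S = [[2.9167, -2.25, -0.9167],
 [-2.25, 4.25, 0.9167],
 [-0.9167, 0.9167, 0.9167]]


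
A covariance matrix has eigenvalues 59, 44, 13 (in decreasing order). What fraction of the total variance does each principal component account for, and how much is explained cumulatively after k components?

Step 1 — total variance = trace(Sigma) = Σ λ_i = 59 + 44 + 13 = 116.

Step 2 — fraction explained by component i = λ_i / Σ λ:
  PC1: 59/116 = 0.5086
  PC2: 44/116 = 0.3793
  PC3: 13/116 = 0.1121

Step 3 — cumulative fraction after k components = (λ_1 + ... + λ_k) / Σ λ:
  k = 1: 59/116 = 0.5086
  k = 2: (59 + 44)/116 = 103/116 = 0.8879
  k = 3: (59 + 44 + 13)/116 = 116/116 = 1

Summary (fraction, with percent):

explained: PC1 0.5086 (50.86%), PC2 0.3793 (37.93%), PC3 0.1121 (11.21%);  cumulative: 0.5086, 0.8879, 1


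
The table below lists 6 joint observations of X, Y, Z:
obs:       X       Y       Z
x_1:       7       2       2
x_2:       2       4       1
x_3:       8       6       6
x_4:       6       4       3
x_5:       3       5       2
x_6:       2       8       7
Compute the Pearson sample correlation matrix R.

Step 1 — column means:
  mean(X) = (7 + 2 + 8 + 6 + 3 + 2) / 6 = 28/6 = 4.6667
  mean(Y) = (2 + 4 + 6 + 4 + 5 + 8) / 6 = 29/6 = 4.8333
  mean(Z) = (2 + 1 + 6 + 3 + 2 + 7) / 6 = 21/6 = 3.5

Step 2 — sample variances and covariances s[i,j] = (1/(n-1)) · Σ_k (x_{k,i} - mean_i) · (x_{k,j} - mean_j), with n-1 = 5:
  s[X,X] = ((2.3333)·(2.3333) + (-2.6667)·(-2.6667) + (3.3333)·(3.3333) + (1.3333)·(1.3333) + (-1.6667)·(-1.6667) + (-2.6667)·(-2.6667)) / 5 = 35.3333/5 = 7.0667
  s[X,Y] = ((2.3333)·(-2.8333) + (-2.6667)·(-0.8333) + (3.3333)·(1.1667) + (1.3333)·(-0.8333) + (-1.6667)·(0.1667) + (-2.6667)·(3.1667)) / 5 = -10.3333/5 = -2.0667
  s[X,Z] = ((2.3333)·(-1.5) + (-2.6667)·(-2.5) + (3.3333)·(2.5) + (1.3333)·(-0.5) + (-1.6667)·(-1.5) + (-2.6667)·(3.5)) / 5 = 4/5 = 0.8
  s[Y,Y] = ((-2.8333)·(-2.8333) + (-0.8333)·(-0.8333) + (1.1667)·(1.1667) + (-0.8333)·(-0.8333) + (0.1667)·(0.1667) + (3.1667)·(3.1667)) / 5 = 20.8333/5 = 4.1667
  s[Y,Z] = ((-2.8333)·(-1.5) + (-0.8333)·(-2.5) + (1.1667)·(2.5) + (-0.8333)·(-0.5) + (0.1667)·(-1.5) + (3.1667)·(3.5)) / 5 = 20.5/5 = 4.1
  s[Z,Z] = ((-1.5)·(-1.5) + (-2.5)·(-2.5) + (2.5)·(2.5) + (-0.5)·(-0.5) + (-1.5)·(-1.5) + (3.5)·(3.5)) / 5 = 29.5/5 = 5.9
  Sample standard deviations s_i = √(s[i,i]):
  s(X) = √(7.0667) = 2.6583
  s(Y) = √(4.1667) = 2.0412
  s(Z) = √(5.9) = 2.429

Step 3 — r_{ij} = s_{ij} / (s_i · s_j):
  r[X,X] = 1 (diagonal).
  r[X,Y] = -2.0667 / (2.6583 · 2.0412) = -2.0667 / 5.4263 = -0.3809
  r[X,Z] = 0.8 / (2.6583 · 2.429) = 0.8 / 6.457 = 0.1239
  r[Y,Y] = 1 (diagonal).
  r[Y,Z] = 4.1 / (2.0412 · 2.429) = 4.1 / 4.9582 = 0.8269
  r[Z,Z] = 1 (diagonal).

R is symmetric with unit diagonal. Assembling:

R = [[1, -0.3809, 0.1239],
 [-0.3809, 1, 0.8269],
 [0.1239, 0.8269, 1]]


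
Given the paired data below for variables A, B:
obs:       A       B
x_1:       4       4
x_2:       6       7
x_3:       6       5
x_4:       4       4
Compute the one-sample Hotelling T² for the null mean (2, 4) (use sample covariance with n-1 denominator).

Step 1 — sample mean vector:
  mean(A) = (4 + 6 + 6 + 4) / 4 = 20/4 = 5
  mean(B) = (4 + 7 + 5 + 4) / 4 = 20/4 = 5
  x̄ = (5, 5),  deviation x̄ - mu_0 = (5, 5) - (2, 4) = (3, 1).

Step 2 — sample covariance matrix, S[i,j] = (1/(n-1)) · Σ_k (x_{k,i} - mean_i) · (x_{k,j} - mean_j), divisor n-1 = 3:
  S[A,A] = ((-1)·(-1) + (1)·(1) + (1)·(1) + (-1)·(-1)) / 3 = 4/3 = 1.3333
  S[A,B] = ((-1)·(-1) + (1)·(2) + (1)·(0) + (-1)·(-1)) / 3 = 4/3 = 1.3333
  S[B,B] = ((-1)·(-1) + (2)·(2) + (0)·(0) + (-1)·(-1)) / 3 = 6/3 = 2
  S = [[1.3333, 1.3333],
 [1.3333, 2]].

Step 3 — invert S. det(S) = 1.3333·2 - (1.3333)² = 0.8889.
  S^{-1} = (1/det) · [[d, -b], [-b, a]] = [[2.25, -1.5],
 [-1.5, 1.5]].

Step 4 — quadratic form (x̄ - mu_0)^T · S^{-1} · (x̄ - mu_0):
  S^{-1} · (x̄ - mu_0) = (5.25, -3),
  (x̄ - mu_0)^T · [...] = (3)·(5.25) + (1)·(-3) = 12.75.

Step 5 — scale by n: T² = 4 · 12.75 = 51.

T² ≈ 51


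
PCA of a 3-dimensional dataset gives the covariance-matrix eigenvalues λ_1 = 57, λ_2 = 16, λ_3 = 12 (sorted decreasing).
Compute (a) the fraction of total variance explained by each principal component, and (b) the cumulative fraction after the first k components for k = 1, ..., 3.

Step 1 — total variance = trace(Sigma) = Σ λ_i = 57 + 16 + 12 = 85.

Step 2 — fraction explained by component i = λ_i / Σ λ:
  PC1: 57/85 = 0.6706
  PC2: 16/85 = 0.1882
  PC3: 12/85 = 0.1412

Step 3 — cumulative fraction after k components = (λ_1 + ... + λ_k) / Σ λ:
  k = 1: 57/85 = 0.6706
  k = 2: (57 + 16)/85 = 73/85 = 0.8588
  k = 3: (57 + 16 + 12)/85 = 85/85 = 1

Summary (fraction, with percent):

explained: PC1 0.6706 (67.06%), PC2 0.1882 (18.82%), PC3 0.1412 (14.12%);  cumulative: 0.6706, 0.8588, 1


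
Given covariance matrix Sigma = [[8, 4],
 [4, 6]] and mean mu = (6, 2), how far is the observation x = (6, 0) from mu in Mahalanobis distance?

Step 1 — centre the observation: (x - mu) = (0, -2).

Step 2 — invert Sigma. det(Sigma) = 8·6 - (4)² = 32.
  Sigma^{-1} = (1/det) · [[d, -b], [-b, a]] = [[0.1875, -0.125],
 [-0.125, 0.25]].

Step 3 — form the quadratic (x - mu)^T · Sigma^{-1} · (x - mu):
  Sigma^{-1} · (x - mu) = (0.25, -0.5).
  (x - mu)^T · [Sigma^{-1} · (x - mu)] = (0)·(0.25) + (-2)·(-0.5) = 1.

Step 4 — take square root: d = √(1) ≈ 1.

d(x, mu) = √(1) ≈ 1


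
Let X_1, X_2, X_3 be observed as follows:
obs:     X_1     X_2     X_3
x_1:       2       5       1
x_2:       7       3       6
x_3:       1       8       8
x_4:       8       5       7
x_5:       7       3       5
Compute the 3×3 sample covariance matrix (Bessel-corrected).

Step 1 — column means:
  mean(X_1) = (2 + 7 + 1 + 8 + 7) / 5 = 25/5 = 5
  mean(X_2) = (5 + 3 + 8 + 5 + 3) / 5 = 24/5 = 4.8
  mean(X_3) = (1 + 6 + 8 + 7 + 5) / 5 = 27/5 = 5.4

Step 2 — sample covariance S[i,j] = (1/(n-1)) · Σ_k (x_{k,i} - mean_i) · (x_{k,j} - mean_j), with n-1 = 4.
  S[X_1,X_1] = ((-3)·(-3) + (2)·(2) + (-4)·(-4) + (3)·(3) + (2)·(2)) / 4 = 42/4 = 10.5
  S[X_1,X_2] = ((-3)·(0.2) + (2)·(-1.8) + (-4)·(3.2) + (3)·(0.2) + (2)·(-1.8)) / 4 = -20/4 = -5
  S[X_1,X_3] = ((-3)·(-4.4) + (2)·(0.6) + (-4)·(2.6) + (3)·(1.6) + (2)·(-0.4)) / 4 = 8/4 = 2
  S[X_2,X_2] = ((0.2)·(0.2) + (-1.8)·(-1.8) + (3.2)·(3.2) + (0.2)·(0.2) + (-1.8)·(-1.8)) / 4 = 16.8/4 = 4.2
  S[X_2,X_3] = ((0.2)·(-4.4) + (-1.8)·(0.6) + (3.2)·(2.6) + (0.2)·(1.6) + (-1.8)·(-0.4)) / 4 = 7.4/4 = 1.85
  S[X_3,X_3] = ((-4.4)·(-4.4) + (0.6)·(0.6) + (2.6)·(2.6) + (1.6)·(1.6) + (-0.4)·(-0.4)) / 4 = 29.2/4 = 7.3

S is symmetric (S[j,i] = S[i,j]). Assembling:

S = [[10.5, -5, 2],
 [-5, 4.2, 1.85],
 [2, 1.85, 7.3]]


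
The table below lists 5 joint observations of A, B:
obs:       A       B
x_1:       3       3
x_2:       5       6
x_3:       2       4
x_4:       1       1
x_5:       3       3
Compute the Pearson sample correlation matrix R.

Step 1 — column means:
  mean(A) = (3 + 5 + 2 + 1 + 3) / 5 = 14/5 = 2.8
  mean(B) = (3 + 6 + 4 + 1 + 3) / 5 = 17/5 = 3.4

Step 2 — sample variances and covariances s[i,j] = (1/(n-1)) · Σ_k (x_{k,i} - mean_i) · (x_{k,j} - mean_j), with n-1 = 4:
  s[A,A] = ((0.2)·(0.2) + (2.2)·(2.2) + (-0.8)·(-0.8) + (-1.8)·(-1.8) + (0.2)·(0.2)) / 4 = 8.8/4 = 2.2
  s[A,B] = ((0.2)·(-0.4) + (2.2)·(2.6) + (-0.8)·(0.6) + (-1.8)·(-2.4) + (0.2)·(-0.4)) / 4 = 9.4/4 = 2.35
  s[B,B] = ((-0.4)·(-0.4) + (2.6)·(2.6) + (0.6)·(0.6) + (-2.4)·(-2.4) + (-0.4)·(-0.4)) / 4 = 13.2/4 = 3.3
  Sample standard deviations s_i = √(s[i,i]):
  s(A) = √(2.2) = 1.4832
  s(B) = √(3.3) = 1.8166

Step 3 — r_{ij} = s_{ij} / (s_i · s_j):
  r[A,A] = 1 (diagonal).
  r[A,B] = 2.35 / (1.4832 · 1.8166) = 2.35 / 2.6944 = 0.8722
  r[B,B] = 1 (diagonal).

R is symmetric with unit diagonal. Assembling:

R = [[1, 0.8722],
 [0.8722, 1]]


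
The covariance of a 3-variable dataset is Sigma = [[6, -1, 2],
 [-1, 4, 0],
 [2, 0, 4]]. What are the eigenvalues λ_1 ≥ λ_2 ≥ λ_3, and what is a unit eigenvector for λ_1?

Step 1 — characteristic polynomial p(λ) = det(λI - Sigma) = λ³ - tr·λ² + c_1·λ - det, where tr = trace, c_1 = sum of the principal 2×2 minors, det = det(Sigma):
  tr = 6 + 4 + 4 = 14,
  c_1 = (6·4 - (-1)²) + (6·4 - (2)²) + (4·4 - (0)²) = 23 + 20 + 16 = 59,
  det = 6·(4·4 - (0)²) - (-1)·((-1)·4 - (0)·(2)) + (2)·((-1)·(0) - 4·(2)) = 6·(16) - (-1)·(-4) + (2)·(-8) = 76.
  So p(λ) = λ³ - 14λ² + 59λ - 76.
Step 2 — look for an integer root (rational root theorem: any rational root is an integer divisor of 76). Testing λ = 4:
  p(4) = 64 - 224 + 236 - 76 = 0  ✓
  Dividing out (λ - 4): p(λ) = (λ - 4)(λ² - 10λ + 19).
Step 3 — remaining eigenvalues from the quadratic λ² - 10λ + 19 = 0:
  Δ = 10² - 4·19 = 100 - 76 = 24,  λ = (10 ± √24)/2 = (10 ± 4.899)/2 ≈ 7.4495 or 2.5505.
  Sorted: λ_1 = 7.4495,  λ_2 = 4,  λ_3 = 2.5505  (check: sum = 14 = tr ✓).

Step 4 — unit eigenvector for λ_1 ≈ 7.4495: v spans the null space of (Sigma - λ_1 I), whose rows are
  r_1 = (-1.4495, -1, 2),  r_2 = (-1, -3.4495, 0),  r_3 = (2, 0, -3.4495).
  v is orthogonal to every row, so take v ∝ r_1 × r_2 = ((-1)·(0) - (2)·(-3.4495), (2)·(-1) - (-1.4495)·(0), (-1.4495)·(-3.4495) - (-1)·(-1)) ≈ (6.899, -2, 4).
  Let u = (6.899, -2, 4).
  ||u|| = √((6.899)² + (-2)² + (4)²) = √(67.5959) ≈ 8.2217,  v_1 = u/||u|| ≈ (0.8391, -0.2433, 0.4865) (||v_1|| = 1).

λ_1 = 7.4495,  λ_2 = 4,  λ_3 = 2.5505;  v_1 ≈ (0.8391, -0.2433, 0.4865)


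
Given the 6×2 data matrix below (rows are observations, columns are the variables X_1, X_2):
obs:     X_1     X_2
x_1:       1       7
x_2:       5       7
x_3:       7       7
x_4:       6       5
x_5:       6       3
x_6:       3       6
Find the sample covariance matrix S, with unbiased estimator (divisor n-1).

Step 1 — column means:
  mean(X_1) = (1 + 5 + 7 + 6 + 6 + 3) / 6 = 28/6 = 4.6667
  mean(X_2) = (7 + 7 + 7 + 5 + 3 + 6) / 6 = 35/6 = 5.8333

Step 2 — sample covariance S[i,j] = (1/(n-1)) · Σ_k (x_{k,i} - mean_i) · (x_{k,j} - mean_j), with n-1 = 5.
  S[X_1,X_1] = ((-3.6667)·(-3.6667) + (0.3333)·(0.3333) + (2.3333)·(2.3333) + (1.3333)·(1.3333) + (1.3333)·(1.3333) + (-1.6667)·(-1.6667)) / 5 = 25.3333/5 = 5.0667
  S[X_1,X_2] = ((-3.6667)·(1.1667) + (0.3333)·(1.1667) + (2.3333)·(1.1667) + (1.3333)·(-0.8333) + (1.3333)·(-2.8333) + (-1.6667)·(0.1667)) / 5 = -6.3333/5 = -1.2667
  S[X_2,X_2] = ((1.1667)·(1.1667) + (1.1667)·(1.1667) + (1.1667)·(1.1667) + (-0.8333)·(-0.8333) + (-2.8333)·(-2.8333) + (0.1667)·(0.1667)) / 5 = 12.8333/5 = 2.5667

S is symmetric (S[j,i] = S[i,j]). Assembling:

S = [[5.0667, -1.2667],
 [-1.2667, 2.5667]]


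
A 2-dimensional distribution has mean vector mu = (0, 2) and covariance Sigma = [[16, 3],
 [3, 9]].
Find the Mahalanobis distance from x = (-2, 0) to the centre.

Step 1 — centre the observation: (x - mu) = (-2, -2).

Step 2 — invert Sigma. det(Sigma) = 16·9 - (3)² = 135.
  Sigma^{-1} = (1/det) · [[d, -b], [-b, a]] = [[0.0667, -0.0222],
 [-0.0222, 0.1185]].

Step 3 — form the quadratic (x - mu)^T · Sigma^{-1} · (x - mu):
  Sigma^{-1} · (x - mu) = (-0.0889, -0.1926).
  (x - mu)^T · [Sigma^{-1} · (x - mu)] = (-2)·(-0.0889) + (-2)·(-0.1926) = 0.563.

Step 4 — take square root: d = √(0.563) ≈ 0.7503.

d(x, mu) = √(0.563) ≈ 0.7503


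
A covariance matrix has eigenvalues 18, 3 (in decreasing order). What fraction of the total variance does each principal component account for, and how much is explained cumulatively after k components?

Step 1 — total variance = trace(Sigma) = Σ λ_i = 18 + 3 = 21.

Step 2 — fraction explained by component i = λ_i / Σ λ:
  PC1: 18/21 = 0.8571
  PC2: 3/21 = 0.1429

Step 3 — cumulative fraction after k components = (λ_1 + ... + λ_k) / Σ λ:
  k = 1: 18/21 = 0.8571
  k = 2: (18 + 3)/21 = 21/21 = 1

Summary (fraction, with percent):

explained: PC1 0.8571 (85.71%), PC2 0.1429 (14.29%);  cumulative: 0.8571, 1


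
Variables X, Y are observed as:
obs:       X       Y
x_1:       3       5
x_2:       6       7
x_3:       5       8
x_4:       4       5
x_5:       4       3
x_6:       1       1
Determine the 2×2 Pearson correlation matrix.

Step 1 — column means:
  mean(X) = (3 + 6 + 5 + 4 + 4 + 1) / 6 = 23/6 = 3.8333
  mean(Y) = (5 + 7 + 8 + 5 + 3 + 1) / 6 = 29/6 = 4.8333

Step 2 — sample variances and covariances s[i,j] = (1/(n-1)) · Σ_k (x_{k,i} - mean_i) · (x_{k,j} - mean_j), with n-1 = 5:
  s[X,X] = ((-0.8333)·(-0.8333) + (2.1667)·(2.1667) + (1.1667)·(1.1667) + (0.1667)·(0.1667) + (0.1667)·(0.1667) + (-2.8333)·(-2.8333)) / 5 = 14.8333/5 = 2.9667
  s[X,Y] = ((-0.8333)·(0.1667) + (2.1667)·(2.1667) + (1.1667)·(3.1667) + (0.1667)·(0.1667) + (0.1667)·(-1.8333) + (-2.8333)·(-3.8333)) / 5 = 18.8333/5 = 3.7667
  s[Y,Y] = ((0.1667)·(0.1667) + (2.1667)·(2.1667) + (3.1667)·(3.1667) + (0.1667)·(0.1667) + (-1.8333)·(-1.8333) + (-3.8333)·(-3.8333)) / 5 = 32.8333/5 = 6.5667
  Sample standard deviations s_i = √(s[i,i]):
  s(X) = √(2.9667) = 1.7224
  s(Y) = √(6.5667) = 2.5626

Step 3 — r_{ij} = s_{ij} / (s_i · s_j):
  r[X,X] = 1 (diagonal).
  r[X,Y] = 3.7667 / (1.7224 · 2.5626) = 3.7667 / 4.4137 = 0.8534
  r[Y,Y] = 1 (diagonal).

R is symmetric with unit diagonal. Assembling:

R = [[1, 0.8534],
 [0.8534, 1]]


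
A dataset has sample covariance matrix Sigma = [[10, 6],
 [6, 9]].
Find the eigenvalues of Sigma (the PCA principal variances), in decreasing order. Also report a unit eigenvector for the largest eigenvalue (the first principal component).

Step 1 — characteristic polynomial of 2×2 Sigma:
  det(Sigma - λI) = λ² - trace · λ + det = 0.
  trace = 10 + 9 = 19, det = 10·9 - (6)² = 54.
Step 2 — discriminant:
  Δ = trace² - 4·det = 361 - 216 = 145.
Step 3 — eigenvalues:
  λ = (trace ± √Δ)/2 = (19 ± 12.0416)/2,
  λ_1 = 15.5208,  λ_2 = 3.4792.

Step 4 — unit eigenvector for λ_1: solve (Sigma - λ_1 I)v = 0. First row:
  (10 - 15.5208)·v_x + (6)·v_y = 0, i.e. (-5.5208)·v_x + (6)·v_y = 0,
  so v ∝ (b, λ_1 - a) = (6, 5.5208) = u.
  ||u|| = √((6)² + (5.5208)²) = √(66.4792) ≈ 8.1535,
  v_1 = u/||u|| ≈ (0.7359, 0.6771) (||v_1|| = 1).

λ_1 = 15.5208,  λ_2 = 3.4792;  v_1 ≈ (0.7359, 0.6771)


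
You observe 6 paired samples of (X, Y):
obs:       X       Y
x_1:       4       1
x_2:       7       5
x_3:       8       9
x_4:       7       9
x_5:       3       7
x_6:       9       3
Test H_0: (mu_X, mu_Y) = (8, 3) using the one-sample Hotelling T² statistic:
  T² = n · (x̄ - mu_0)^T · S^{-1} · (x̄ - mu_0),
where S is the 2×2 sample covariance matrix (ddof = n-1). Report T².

Step 1 — sample mean vector:
  mean(X) = (4 + 7 + 8 + 7 + 3 + 9) / 6 = 38/6 = 6.3333
  mean(Y) = (1 + 5 + 9 + 9 + 7 + 3) / 6 = 34/6 = 5.6667
  x̄ = (6.3333, 5.6667),  deviation x̄ - mu_0 = (6.3333, 5.6667) - (8, 3) = (-1.6667, 2.6667).

Step 2 — sample covariance matrix, S[i,j] = (1/(n-1)) · Σ_k (x_{k,i} - mean_i) · (x_{k,j} - mean_j), divisor n-1 = 5:
  S[X,X] = ((-2.3333)·(-2.3333) + (0.6667)·(0.6667) + (1.6667)·(1.6667) + (0.6667)·(0.6667) + (-3.3333)·(-3.3333) + (2.6667)·(2.6667)) / 5 = 27.3333/5 = 5.4667
  S[X,Y] = ((-2.3333)·(-4.6667) + (0.6667)·(-0.6667) + (1.6667)·(3.3333) + (0.6667)·(3.3333) + (-3.3333)·(1.3333) + (2.6667)·(-2.6667)) / 5 = 6.6667/5 = 1.3333
  S[Y,Y] = ((-4.6667)·(-4.6667) + (-0.6667)·(-0.6667) + (3.3333)·(3.3333) + (3.3333)·(3.3333) + (1.3333)·(1.3333) + (-2.6667)·(-2.6667)) / 5 = 53.3333/5 = 10.6667
  S = [[5.4667, 1.3333],
 [1.3333, 10.6667]].

Step 3 — invert S. det(S) = 5.4667·10.6667 - (1.3333)² = 56.5333.
  S^{-1} = (1/det) · [[d, -b], [-b, a]] = [[0.1887, -0.0236],
 [-0.0236, 0.0967]].

Step 4 — quadratic form (x̄ - mu_0)^T · S^{-1} · (x̄ - mu_0):
  S^{-1} · (x̄ - mu_0) = (-0.3774, 0.2972),
  (x̄ - mu_0)^T · [...] = (-1.6667)·(-0.3774) + (2.6667)·(0.2972) = 1.4214.

Step 5 — scale by n: T² = 6 · 1.4214 = 8.5283.

T² ≈ 8.5283


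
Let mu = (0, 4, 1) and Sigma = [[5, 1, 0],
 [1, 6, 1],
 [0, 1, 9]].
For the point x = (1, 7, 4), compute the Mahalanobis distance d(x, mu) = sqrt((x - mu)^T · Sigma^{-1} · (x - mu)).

Step 1 — centre the observation: (x - mu) = (1, 3, 3).

Step 2 — invert Sigma (cofactor / det for 3×3, or solve directly):
  Sigma^{-1} = [[0.207, -0.0352, 0.0039],
 [-0.0352, 0.1758, -0.0195],
 [0.0039, -0.0195, 0.1133]].

Step 3 — form the quadratic (x - mu)^T · Sigma^{-1} · (x - mu):
  Sigma^{-1} · (x - mu) = (0.1133, 0.4336, 0.2852).
  (x - mu)^T · [Sigma^{-1} · (x - mu)] = (1)·(0.1133) + (3)·(0.4336) + (3)·(0.2852) = 2.2695.

Step 4 — take square root: d = √(2.2695) ≈ 1.5065.

d(x, mu) = √(2.2695) ≈ 1.5065


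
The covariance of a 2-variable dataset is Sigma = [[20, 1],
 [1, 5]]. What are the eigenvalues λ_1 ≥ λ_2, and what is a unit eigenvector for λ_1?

Step 1 — characteristic polynomial of 2×2 Sigma:
  det(Sigma - λI) = λ² - trace · λ + det = 0.
  trace = 20 + 5 = 25, det = 20·5 - (1)² = 99.
Step 2 — discriminant:
  Δ = trace² - 4·det = 625 - 396 = 229.
Step 3 — eigenvalues:
  λ = (trace ± √Δ)/2 = (25 ± 15.1327)/2,
  λ_1 = 20.0664,  λ_2 = 4.9336.

Step 4 — unit eigenvector for λ_1: solve (Sigma - λ_1 I)v = 0. First row:
  (20 - 20.0664)·v_x + (1)·v_y = 0, i.e. (-0.0664)·v_x + (1)·v_y = 0,
  so v ∝ (b, λ_1 - a) = (1, 0.0664) = u.
  ||u|| = √((1)² + (0.0664)²) = √(1.0044) ≈ 1.0022,
  v_1 = u/||u|| ≈ (0.9978, 0.0662) (||v_1|| = 1).

λ_1 = 20.0664,  λ_2 = 4.9336;  v_1 ≈ (0.9978, 0.0662)


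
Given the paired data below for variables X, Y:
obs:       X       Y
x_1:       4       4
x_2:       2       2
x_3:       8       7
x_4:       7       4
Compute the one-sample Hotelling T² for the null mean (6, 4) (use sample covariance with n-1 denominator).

Step 1 — sample mean vector:
  mean(X) = (4 + 2 + 8 + 7) / 4 = 21/4 = 5.25
  mean(Y) = (4 + 2 + 7 + 4) / 4 = 17/4 = 4.25
  x̄ = (5.25, 4.25),  deviation x̄ - mu_0 = (5.25, 4.25) - (6, 4) = (-0.75, 0.25).

Step 2 — sample covariance matrix, S[i,j] = (1/(n-1)) · Σ_k (x_{k,i} - mean_i) · (x_{k,j} - mean_j), divisor n-1 = 3:
  S[X,X] = ((-1.25)·(-1.25) + (-3.25)·(-3.25) + (2.75)·(2.75) + (1.75)·(1.75)) / 3 = 22.75/3 = 7.5833
  S[X,Y] = ((-1.25)·(-0.25) + (-3.25)·(-2.25) + (2.75)·(2.75) + (1.75)·(-0.25)) / 3 = 14.75/3 = 4.9167
  S[Y,Y] = ((-0.25)·(-0.25) + (-2.25)·(-2.25) + (2.75)·(2.75) + (-0.25)·(-0.25)) / 3 = 12.75/3 = 4.25
  S = [[7.5833, 4.9167],
 [4.9167, 4.25]].

Step 3 — invert S. det(S) = 7.5833·4.25 - (4.9167)² = 8.0556.
  S^{-1} = (1/det) · [[d, -b], [-b, a]] = [[0.5276, -0.6103],
 [-0.6103, 0.9414]].

Step 4 — quadratic form (x̄ - mu_0)^T · S^{-1} · (x̄ - mu_0):
  S^{-1} · (x̄ - mu_0) = (-0.5483, 0.6931),
  (x̄ - mu_0)^T · [...] = (-0.75)·(-0.5483) + (0.25)·(0.6931) = 0.5845.

Step 5 — scale by n: T² = 4 · 0.5845 = 2.3379.

T² ≈ 2.3379


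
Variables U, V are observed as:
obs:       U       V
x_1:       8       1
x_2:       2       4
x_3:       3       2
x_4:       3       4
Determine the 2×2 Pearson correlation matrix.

Step 1 — column means:
  mean(U) = (8 + 2 + 3 + 3) / 4 = 16/4 = 4
  mean(V) = (1 + 4 + 2 + 4) / 4 = 11/4 = 2.75

Step 2 — sample variances and covariances s[i,j] = (1/(n-1)) · Σ_k (x_{k,i} - mean_i) · (x_{k,j} - mean_j), with n-1 = 3:
  s[U,U] = ((4)·(4) + (-2)·(-2) + (-1)·(-1) + (-1)·(-1)) / 3 = 22/3 = 7.3333
  s[U,V] = ((4)·(-1.75) + (-2)·(1.25) + (-1)·(-0.75) + (-1)·(1.25)) / 3 = -10/3 = -3.3333
  s[V,V] = ((-1.75)·(-1.75) + (1.25)·(1.25) + (-0.75)·(-0.75) + (1.25)·(1.25)) / 3 = 6.75/3 = 2.25
  Sample standard deviations s_i = √(s[i,i]):
  s(U) = √(7.3333) = 2.708
  s(V) = √(2.25) = 1.5

Step 3 — r_{ij} = s_{ij} / (s_i · s_j):
  r[U,U] = 1 (diagonal).
  r[U,V] = -3.3333 / (2.708 · 1.5) = -3.3333 / 4.062 = -0.8206
  r[V,V] = 1 (diagonal).

R is symmetric with unit diagonal. Assembling:

R = [[1, -0.8206],
 [-0.8206, 1]]


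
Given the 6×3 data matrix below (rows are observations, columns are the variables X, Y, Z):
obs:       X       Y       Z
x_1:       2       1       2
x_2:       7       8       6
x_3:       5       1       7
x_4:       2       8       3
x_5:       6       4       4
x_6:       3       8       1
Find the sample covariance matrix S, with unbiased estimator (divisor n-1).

Step 1 — column means:
  mean(X) = (2 + 7 + 5 + 2 + 6 + 3) / 6 = 25/6 = 4.1667
  mean(Y) = (1 + 8 + 1 + 8 + 4 + 8) / 6 = 30/6 = 5
  mean(Z) = (2 + 6 + 7 + 3 + 4 + 1) / 6 = 23/6 = 3.8333

Step 2 — sample covariance S[i,j] = (1/(n-1)) · Σ_k (x_{k,i} - mean_i) · (x_{k,j} - mean_j), with n-1 = 5.
  S[X,X] = ((-2.1667)·(-2.1667) + (2.8333)·(2.8333) + (0.8333)·(0.8333) + (-2.1667)·(-2.1667) + (1.8333)·(1.8333) + (-1.1667)·(-1.1667)) / 5 = 22.8333/5 = 4.5667
  S[X,Y] = ((-2.1667)·(-4) + (2.8333)·(3) + (0.8333)·(-4) + (-2.1667)·(3) + (1.8333)·(-1) + (-1.1667)·(3)) / 5 = 2/5 = 0.4
  S[X,Z] = ((-2.1667)·(-1.8333) + (2.8333)·(2.1667) + (0.8333)·(3.1667) + (-2.1667)·(-0.8333) + (1.8333)·(0.1667) + (-1.1667)·(-2.8333)) / 5 = 18.1667/5 = 3.6333
  S[Y,Y] = ((-4)·(-4) + (3)·(3) + (-4)·(-4) + (3)·(3) + (-1)·(-1) + (3)·(3)) / 5 = 60/5 = 12
  S[Y,Z] = ((-4)·(-1.8333) + (3)·(2.1667) + (-4)·(3.1667) + (3)·(-0.8333) + (-1)·(0.1667) + (3)·(-2.8333)) / 5 = -10/5 = -2
  S[Z,Z] = ((-1.8333)·(-1.8333) + (2.1667)·(2.1667) + (3.1667)·(3.1667) + (-0.8333)·(-0.8333) + (0.1667)·(0.1667) + (-2.8333)·(-2.8333)) / 5 = 26.8333/5 = 5.3667

S is symmetric (S[j,i] = S[i,j]). Assembling:

S = [[4.5667, 0.4, 3.6333],
 [0.4, 12, -2],
 [3.6333, -2, 5.3667]]


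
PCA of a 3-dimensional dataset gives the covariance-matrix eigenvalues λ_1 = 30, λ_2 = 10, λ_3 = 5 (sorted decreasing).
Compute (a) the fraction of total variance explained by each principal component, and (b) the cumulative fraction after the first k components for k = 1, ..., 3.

Step 1 — total variance = trace(Sigma) = Σ λ_i = 30 + 10 + 5 = 45.

Step 2 — fraction explained by component i = λ_i / Σ λ:
  PC1: 30/45 = 0.6667
  PC2: 10/45 = 0.2222
  PC3: 5/45 = 0.1111

Step 3 — cumulative fraction after k components = (λ_1 + ... + λ_k) / Σ λ:
  k = 1: 30/45 = 0.6667
  k = 2: (30 + 10)/45 = 40/45 = 0.8889
  k = 3: (30 + 10 + 5)/45 = 45/45 = 1

Summary (fraction, with percent):

explained: PC1 0.6667 (66.67%), PC2 0.2222 (22.22%), PC3 0.1111 (11.11%);  cumulative: 0.6667, 0.8889, 1


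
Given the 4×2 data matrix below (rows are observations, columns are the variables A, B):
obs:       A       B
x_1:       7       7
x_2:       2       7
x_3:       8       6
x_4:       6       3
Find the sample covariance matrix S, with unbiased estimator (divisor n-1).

Step 1 — column means:
  mean(A) = (7 + 2 + 8 + 6) / 4 = 23/4 = 5.75
  mean(B) = (7 + 7 + 6 + 3) / 4 = 23/4 = 5.75

Step 2 — sample covariance S[i,j] = (1/(n-1)) · Σ_k (x_{k,i} - mean_i) · (x_{k,j} - mean_j), with n-1 = 3.
  S[A,A] = ((1.25)·(1.25) + (-3.75)·(-3.75) + (2.25)·(2.25) + (0.25)·(0.25)) / 3 = 20.75/3 = 6.9167
  S[A,B] = ((1.25)·(1.25) + (-3.75)·(1.25) + (2.25)·(0.25) + (0.25)·(-2.75)) / 3 = -3.25/3 = -1.0833
  S[B,B] = ((1.25)·(1.25) + (1.25)·(1.25) + (0.25)·(0.25) + (-2.75)·(-2.75)) / 3 = 10.75/3 = 3.5833

S is symmetric (S[j,i] = S[i,j]). Assembling:

S = [[6.9167, -1.0833],
 [-1.0833, 3.5833]]


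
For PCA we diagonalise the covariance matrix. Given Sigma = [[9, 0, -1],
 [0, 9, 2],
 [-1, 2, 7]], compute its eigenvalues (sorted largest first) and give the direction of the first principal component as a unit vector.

Step 1 — characteristic polynomial p(λ) = det(λI - Sigma) = λ³ - tr·λ² + c_1·λ - det, where tr = trace, c_1 = sum of the principal 2×2 minors, det = det(Sigma):
  tr = 9 + 9 + 7 = 25,
  c_1 = (9·9 - (0)²) + (9·7 - (-1)²) + (9·7 - (2)²) = 81 + 62 + 59 = 202,
  det = 9·(9·7 - (2)²) - (0)·((0)·7 - (2)·(-1)) + (-1)·((0)·(2) - 9·(-1)) = 9·(59) - (0)·(2) + (-1)·(9) = 522.
  So p(λ) = λ³ - 25λ² + 202λ - 522.
Step 2 — look for an integer root (rational root theorem: any rational root is an integer divisor of 522). Testing λ = 9:
  p(9) = 729 - 2025 + 1818 - 522 = 0  ✓
  Dividing out (λ - 9): p(λ) = (λ - 9)(λ² - 16λ + 58).
Step 3 — remaining eigenvalues from the quadratic λ² - 16λ + 58 = 0:
  Δ = 16² - 4·58 = 256 - 232 = 24,  λ = (16 ± √24)/2 = (16 ± 4.899)/2 ≈ 10.4495 or 5.5505.
  Sorted: λ_1 = 10.4495,  λ_2 = 9,  λ_3 = 5.5505  (check: sum = 25 = tr ✓).

Step 4 — unit eigenvector for λ_1 ≈ 10.4495: v spans the null space of (Sigma - λ_1 I), whose rows are
  r_1 = (-1.4495, 0, -1),  r_2 = (0, -1.4495, 2),  r_3 = (-1, 2, -3.4495).
  v is orthogonal to every row, so take v ∝ r_1 × r_2 = ((0)·(2) - (-1)·(-1.4495), (-1)·(0) - (-1.4495)·(2), (-1.4495)·(-1.4495) - (0)·(0)) ≈ (-1.4495, 2.899, 2.101).
  Rescale (multiply by -1 so the first nonzero entry is positive): u = (1.4495, -2.899, -2.101).
  ||u|| = √((1.4495)² + (-2.899)² + (-2.101)²) = √(14.9194) ≈ 3.8626,  v_1 = u/||u|| ≈ (0.3753, -0.7505, -0.5439) (||v_1|| = 1).

λ_1 = 10.4495,  λ_2 = 9,  λ_3 = 5.5505;  v_1 ≈ (0.3753, -0.7505, -0.5439)


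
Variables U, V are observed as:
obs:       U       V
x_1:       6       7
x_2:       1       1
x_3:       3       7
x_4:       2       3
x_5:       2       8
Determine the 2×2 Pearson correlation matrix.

Step 1 — column means:
  mean(U) = (6 + 1 + 3 + 2 + 2) / 5 = 14/5 = 2.8
  mean(V) = (7 + 1 + 7 + 3 + 8) / 5 = 26/5 = 5.2

Step 2 — sample variances and covariances s[i,j] = (1/(n-1)) · Σ_k (x_{k,i} - mean_i) · (x_{k,j} - mean_j), with n-1 = 4:
  s[U,U] = ((3.2)·(3.2) + (-1.8)·(-1.8) + (0.2)·(0.2) + (-0.8)·(-0.8) + (-0.8)·(-0.8)) / 4 = 14.8/4 = 3.7
  s[U,V] = ((3.2)·(1.8) + (-1.8)·(-4.2) + (0.2)·(1.8) + (-0.8)·(-2.2) + (-0.8)·(2.8)) / 4 = 13.2/4 = 3.3
  s[V,V] = ((1.8)·(1.8) + (-4.2)·(-4.2) + (1.8)·(1.8) + (-2.2)·(-2.2) + (2.8)·(2.8)) / 4 = 36.8/4 = 9.2
  Sample standard deviations s_i = √(s[i,i]):
  s(U) = √(3.7) = 1.9235
  s(V) = √(9.2) = 3.0332

Step 3 — r_{ij} = s_{ij} / (s_i · s_j):
  r[U,U] = 1 (diagonal).
  r[U,V] = 3.3 / (1.9235 · 3.0332) = 3.3 / 5.8344 = 0.5656
  r[V,V] = 1 (diagonal).

R is symmetric with unit diagonal. Assembling:

R = [[1, 0.5656],
 [0.5656, 1]]


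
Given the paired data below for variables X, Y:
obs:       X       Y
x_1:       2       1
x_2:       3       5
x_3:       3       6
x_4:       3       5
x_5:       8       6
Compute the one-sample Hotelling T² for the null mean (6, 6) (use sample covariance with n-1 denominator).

Step 1 — sample mean vector:
  mean(X) = (2 + 3 + 3 + 3 + 8) / 5 = 19/5 = 3.8
  mean(Y) = (1 + 5 + 6 + 5 + 6) / 5 = 23/5 = 4.6
  x̄ = (3.8, 4.6),  deviation x̄ - mu_0 = (3.8, 4.6) - (6, 6) = (-2.2, -1.4).

Step 2 — sample covariance matrix, S[i,j] = (1/(n-1)) · Σ_k (x_{k,i} - mean_i) · (x_{k,j} - mean_j), divisor n-1 = 4:
  S[X,X] = ((-1.8)·(-1.8) + (-0.8)·(-0.8) + (-0.8)·(-0.8) + (-0.8)·(-0.8) + (4.2)·(4.2)) / 4 = 22.8/4 = 5.7
  S[X,Y] = ((-1.8)·(-3.6) + (-0.8)·(0.4) + (-0.8)·(1.4) + (-0.8)·(0.4) + (4.2)·(1.4)) / 4 = 10.6/4 = 2.65
  S[Y,Y] = ((-3.6)·(-3.6) + (0.4)·(0.4) + (1.4)·(1.4) + (0.4)·(0.4) + (1.4)·(1.4)) / 4 = 17.2/4 = 4.3
  S = [[5.7, 2.65],
 [2.65, 4.3]].

Step 3 — invert S. det(S) = 5.7·4.3 - (2.65)² = 17.4875.
  S^{-1} = (1/det) · [[d, -b], [-b, a]] = [[0.2459, -0.1515],
 [-0.1515, 0.3259]].

Step 4 — quadratic form (x̄ - mu_0)^T · S^{-1} · (x̄ - mu_0):
  S^{-1} · (x̄ - mu_0) = (-0.3288, -0.1229),
  (x̄ - mu_0)^T · [...] = (-2.2)·(-0.3288) + (-1.4)·(-0.1229) = 0.8955.

Step 5 — scale by n: T² = 5 · 0.8955 = 4.4775.

T² ≈ 4.4775


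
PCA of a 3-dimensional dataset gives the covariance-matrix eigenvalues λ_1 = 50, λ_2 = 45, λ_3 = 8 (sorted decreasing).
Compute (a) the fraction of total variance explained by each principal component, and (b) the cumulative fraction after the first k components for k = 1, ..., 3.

Step 1 — total variance = trace(Sigma) = Σ λ_i = 50 + 45 + 8 = 103.

Step 2 — fraction explained by component i = λ_i / Σ λ:
  PC1: 50/103 = 0.4854
  PC2: 45/103 = 0.4369
  PC3: 8/103 = 0.0777

Step 3 — cumulative fraction after k components = (λ_1 + ... + λ_k) / Σ λ:
  k = 1: 50/103 = 0.4854
  k = 2: (50 + 45)/103 = 95/103 = 0.9223
  k = 3: (50 + 45 + 8)/103 = 103/103 = 1

Summary (fraction, with percent):

explained: PC1 0.4854 (48.54%), PC2 0.4369 (43.69%), PC3 0.0777 (7.77%);  cumulative: 0.4854, 0.9223, 1


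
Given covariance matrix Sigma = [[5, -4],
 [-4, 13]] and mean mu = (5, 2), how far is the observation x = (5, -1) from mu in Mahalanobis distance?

Step 1 — centre the observation: (x - mu) = (0, -3).

Step 2 — invert Sigma. det(Sigma) = 5·13 - (-4)² = 49.
  Sigma^{-1} = (1/det) · [[d, -b], [-b, a]] = [[0.2653, 0.0816],
 [0.0816, 0.102]].

Step 3 — form the quadratic (x - mu)^T · Sigma^{-1} · (x - mu):
  Sigma^{-1} · (x - mu) = (-0.2449, -0.3061).
  (x - mu)^T · [Sigma^{-1} · (x - mu)] = (0)·(-0.2449) + (-3)·(-0.3061) = 0.9184.

Step 4 — take square root: d = √(0.9184) ≈ 0.9583.

d(x, mu) = √(0.9184) ≈ 0.9583


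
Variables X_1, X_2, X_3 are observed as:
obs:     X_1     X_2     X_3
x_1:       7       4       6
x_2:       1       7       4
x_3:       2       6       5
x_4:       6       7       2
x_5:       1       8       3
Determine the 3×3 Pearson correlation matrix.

Step 1 — column means:
  mean(X_1) = (7 + 1 + 2 + 6 + 1) / 5 = 17/5 = 3.4
  mean(X_2) = (4 + 7 + 6 + 7 + 8) / 5 = 32/5 = 6.4
  mean(X_3) = (6 + 4 + 5 + 2 + 3) / 5 = 20/5 = 4

Step 2 — sample variances and covariances s[i,j] = (1/(n-1)) · Σ_k (x_{k,i} - mean_i) · (x_{k,j} - mean_j), with n-1 = 4:
  s[X_1,X_1] = ((3.6)·(3.6) + (-2.4)·(-2.4) + (-1.4)·(-1.4) + (2.6)·(2.6) + (-2.4)·(-2.4)) / 4 = 33.2/4 = 8.3
  s[X_1,X_2] = ((3.6)·(-2.4) + (-2.4)·(0.6) + (-1.4)·(-0.4) + (2.6)·(0.6) + (-2.4)·(1.6)) / 4 = -11.8/4 = -2.95
  s[X_1,X_3] = ((3.6)·(2) + (-2.4)·(0) + (-1.4)·(1) + (2.6)·(-2) + (-2.4)·(-1)) / 4 = 3/4 = 0.75
  s[X_2,X_2] = ((-2.4)·(-2.4) + (0.6)·(0.6) + (-0.4)·(-0.4) + (0.6)·(0.6) + (1.6)·(1.6)) / 4 = 9.2/4 = 2.3
  s[X_2,X_3] = ((-2.4)·(2) + (0.6)·(0) + (-0.4)·(1) + (0.6)·(-2) + (1.6)·(-1)) / 4 = -8/4 = -2
  s[X_3,X_3] = ((2)·(2) + (0)·(0) + (1)·(1) + (-2)·(-2) + (-1)·(-1)) / 4 = 10/4 = 2.5
  Sample standard deviations s_i = √(s[i,i]):
  s(X_1) = √(8.3) = 2.881
  s(X_2) = √(2.3) = 1.5166
  s(X_3) = √(2.5) = 1.5811

Step 3 — r_{ij} = s_{ij} / (s_i · s_j):
  r[X_1,X_1] = 1 (diagonal).
  r[X_1,X_2] = -2.95 / (2.881 · 1.5166) = -2.95 / 4.3692 = -0.6752
  r[X_1,X_3] = 0.75 / (2.881 · 1.5811) = 0.75 / 4.5552 = 0.1646
  r[X_2,X_2] = 1 (diagonal).
  r[X_2,X_3] = -2 / (1.5166 · 1.5811) = -2 / 2.3979 = -0.8341
  r[X_3,X_3] = 1 (diagonal).

R is symmetric with unit diagonal. Assembling:

R = [[1, -0.6752, 0.1646],
 [-0.6752, 1, -0.8341],
 [0.1646, -0.8341, 1]]


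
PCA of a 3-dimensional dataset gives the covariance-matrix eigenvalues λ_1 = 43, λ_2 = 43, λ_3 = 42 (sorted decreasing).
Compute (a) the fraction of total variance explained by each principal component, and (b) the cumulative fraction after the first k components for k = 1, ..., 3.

Step 1 — total variance = trace(Sigma) = Σ λ_i = 43 + 43 + 42 = 128.

Step 2 — fraction explained by component i = λ_i / Σ λ:
  PC1: 43/128 = 0.3359
  PC2: 43/128 = 0.3359
  PC3: 42/128 = 0.3281

Step 3 — cumulative fraction after k components = (λ_1 + ... + λ_k) / Σ λ:
  k = 1: 43/128 = 0.3359
  k = 2: (43 + 43)/128 = 86/128 = 0.6719
  k = 3: (43 + 43 + 42)/128 = 128/128 = 1

Summary (fraction, with percent):

explained: PC1 0.3359 (33.59%), PC2 0.3359 (33.59%), PC3 0.3281 (32.81%);  cumulative: 0.3359, 0.6719, 1
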